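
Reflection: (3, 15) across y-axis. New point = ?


Reflection rule for y-axis: (-x, y)
(3, 15) -> (-3, 15)

(-3, 15)


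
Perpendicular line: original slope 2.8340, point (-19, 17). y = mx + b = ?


Perpendicular slope = -1/m1 = -1/2.8340 = -0.3529
b2 = y0 - m2*x0 = 17 - 19/2.8340 = 17 - 6.7043 = 10.2957

y = -0.3529x + 10.2957


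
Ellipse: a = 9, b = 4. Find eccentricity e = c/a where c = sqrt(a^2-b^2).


c = sqrt(81-16) = sqrt(65) = 8.0623
e = c/a = sqrt(65)/9 = 0.8958

e = 0.8958


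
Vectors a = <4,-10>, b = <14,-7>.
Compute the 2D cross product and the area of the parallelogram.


cross = 4*(-7) + 10*14 = -28 + 140 = 112
Parallelogram area = |112| = 112

cross = 112, parallelogram area = 112


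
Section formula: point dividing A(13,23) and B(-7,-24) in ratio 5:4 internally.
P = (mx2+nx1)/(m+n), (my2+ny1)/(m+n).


Px = (5*(-7) + 4*13)/9 = 17/9 = 1.8889
Py = (5*(-24) + 4*23)/9 = -28/9 = -3.1111

P = (1.8889, -3.1111)


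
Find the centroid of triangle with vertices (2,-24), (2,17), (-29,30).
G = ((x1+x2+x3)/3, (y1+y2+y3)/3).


Gx = (2+2- 29)/3 = -25/3 = -8.3333
Gy = (-24+17+30)/3 = 23/3 = 7.6667

G = (-8.3333, 7.6667)


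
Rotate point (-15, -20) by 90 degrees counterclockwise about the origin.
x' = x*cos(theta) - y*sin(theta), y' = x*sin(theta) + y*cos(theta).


cos(90) = 0, sin(90) = 1
x' = -15*0 + 20*1 = 20
y' = -15*1 - 20*0 = -15

(20, -15)


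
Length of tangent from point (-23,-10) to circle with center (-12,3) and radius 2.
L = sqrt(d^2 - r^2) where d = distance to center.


d = sqrt((-23+ 12)^2 + (-10-3)^2) = sqrt(121+169) = 17.0294
L = sqrt(290.0000 - 4) = sqrt(286.0000) = 16.9115

16.9115


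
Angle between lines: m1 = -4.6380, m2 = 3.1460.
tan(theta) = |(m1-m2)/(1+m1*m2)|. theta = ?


m1-m2 = -7.784
1+m1*m2 = -13.591148
tan(theta) = |-7.784/(-13.591148)| = 0.572726
theta = arctan(|-7.784/(-13.591148)|) = 29.8009 degrees (acute angle)

29.8009 degrees


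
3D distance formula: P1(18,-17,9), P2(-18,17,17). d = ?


dx=-36, dy=34, dz=8
d = sqrt(1296+1156+64) = sqrt(2516) = 50.1597

50.1597


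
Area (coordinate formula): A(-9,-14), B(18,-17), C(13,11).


-9*(-17-11) = 252
18*(11+ 14) = 450
13*(-14+ 17) = 39
sum = 741
Area = |741|/2 = 370.5000

370.5000 sq units


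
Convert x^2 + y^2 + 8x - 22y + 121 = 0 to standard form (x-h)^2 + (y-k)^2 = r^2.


h = -D/2 = -8/2 = -4
k = -E/2 = 22/2 = 11
r^2 = h^2 + k^2 - F = 16 + 121 - 121 = 16
r = 4

Center (-4, 11), radius = 4


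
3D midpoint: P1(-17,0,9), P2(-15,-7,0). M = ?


Mx = (-17- 15)/2 = -16.0000
My = (0- 7)/2 = -3.5000
Mz = (9+0)/2 = 4.5000

M = (-16.0000, -3.5000, 4.5000)


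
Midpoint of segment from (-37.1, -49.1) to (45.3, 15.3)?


Mx = (-37.1 + 45.3)/2 = 8.2/2 = 4.1000
My = (-49.1 + 15.3)/2 = -33.8/2 = -16.9000

(4.1000, -16.9000)


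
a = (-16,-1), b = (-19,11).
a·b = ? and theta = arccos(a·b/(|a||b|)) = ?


a·b = -16*(-19) - 1*11 = 304 - 11 = 293
|a| = sqrt(256+1) = 16.0312
|b| = sqrt(361+121) = 21.9545
cos(theta) = 293/(sqrt(257)*sqrt(482)) = 293/sqrt(123874) = 0.832487
theta = arccos(293/sqrt(123874)) = 33.6449 degrees

a·b = 293, theta = 33.6449 deg


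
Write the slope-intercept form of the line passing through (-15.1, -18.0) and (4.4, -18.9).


m = (-0.9)/(19.5) = -0.0462
b = y1 - m*x1 = -18.0 - (-0.9*(-15.1))/(19.5) = -18.0 - 0.6969 = -18.6969

y = -0.0462x - 18.6969


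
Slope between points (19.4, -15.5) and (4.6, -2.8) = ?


dy = -2.8 + 15.5 = 12.7
dx = 4.6 - 19.4 = -14.8
m = 12.7/(-14.8) = -0.8581

m = -0.8581


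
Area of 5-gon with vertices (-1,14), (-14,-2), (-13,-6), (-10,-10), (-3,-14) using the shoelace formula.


sum(xi*y_{i+1}) = -1*(-2) - 14*(-6) - 13*(-10) - 10*(-14) - 3*14 = 314
sum(yi*x_{i+1}) = 14*(-14) - 2*(-13) - 6*(-10) - 10*(-3) - 14*(-1) = -66
Area = |314 + 66|/2 = 380/2 = 190.0000

190.0000 sq units


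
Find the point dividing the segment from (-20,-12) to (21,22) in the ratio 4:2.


Px = (4*21 + 2*(-20))/6 = 44/6 = 7.3333
Py = (4*22 + 2*(-12))/6 = 64/6 = 10.6667

P = (7.3333, 10.6667)


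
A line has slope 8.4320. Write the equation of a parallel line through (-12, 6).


Parallel lines have equal slopes.
m2 = 8.4320
b2 = 6 - 8.4320*(-12) = 107.1840

y = 8.4320x + 107.1840


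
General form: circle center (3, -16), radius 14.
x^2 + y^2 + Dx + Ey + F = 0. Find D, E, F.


(x-3)^2 + (y+ 16)^2 = 14^2
D = -2h = -6, E = -2k = 32
F = h^2+k^2-r^2 = 9+256-196 = 69

D = -6, E = 32, F = 69


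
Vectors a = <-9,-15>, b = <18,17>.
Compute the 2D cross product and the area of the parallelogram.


cross = -9*17 + 15*18 = -153 + 270 = 117
Parallelogram area = |117| = 117

cross = 117, parallelogram area = 117


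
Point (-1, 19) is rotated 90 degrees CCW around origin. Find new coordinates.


cos(90) = 0, sin(90) = 1
x' = -1*0 - 19*1 = -19
y' = -1*1 + 19*0 = -1

(-19, -1)


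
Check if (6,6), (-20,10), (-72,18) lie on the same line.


6*(10-18) - 20*(18-6) - 72*(6-10)
= -48 - 240 + 288 = 0

Yes, collinear (determinant = 0)


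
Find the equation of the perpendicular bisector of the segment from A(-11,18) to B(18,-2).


Midpoint = (3.5, 8)
Slope of AB = dy/dx = -20/29 = -0.6897
Perp slope = -dx/dy = 29/20 = 1.4500
b = My - (perp slope)*Mx = 8 + (29*3.5)/(-20) = 8 - 5.0750 = 2.9250

y = 1.4500x + 2.9250


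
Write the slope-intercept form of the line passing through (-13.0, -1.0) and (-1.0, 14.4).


m = (15.4)/(12.0) = 1.2833
b = y1 - m*x1 = -1.0 - (15.4*(-13.0))/(12.0) = -1.0 + 16.6833 = 15.6833

y = 1.2833x + 15.6833


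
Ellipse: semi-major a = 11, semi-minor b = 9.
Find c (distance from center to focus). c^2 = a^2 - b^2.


c^2 = 11^2 - 9^2 = 121 - 81 = 40
c = sqrt(40) = 6.3246

c = 6.3246


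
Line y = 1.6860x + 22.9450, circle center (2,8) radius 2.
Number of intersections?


Substitute y = 1.6860x + 22.9450: (x-2)^2 + (1.6860x+22.9450-8)^2 = 4
Expand to Ax^2 + Bx + C = 0, where b-k = 14.945
A = 1+m^2 = 3.842596
B = 2(m(b-k) - h) = 2(1.6860*14.945 - 2) = 46.39454
C = h^2 + (b-k)^2 - r^2 = 4 + 223.353025 - 4 = 223.353025
disc = B^2-4AC = 2152.4533 - 3433.0218 = -1280.5685
disc < 0

0 intersection points


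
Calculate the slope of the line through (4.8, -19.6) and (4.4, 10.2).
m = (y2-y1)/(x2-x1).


dy = 10.2 + 19.6 = 29.8
dx = 4.4 - 4.8 = -0.4
m = 29.8/(-0.4) = -74.5000

m = -74.5000


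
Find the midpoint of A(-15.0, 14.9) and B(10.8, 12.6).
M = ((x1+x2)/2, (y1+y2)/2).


Mx = (-15.0 + 10.8)/2 = -4.2/2 = -2.1000
My = (14.9 + 12.6)/2 = 27.5/2 = 13.7500

(-2.1000, 13.7500)


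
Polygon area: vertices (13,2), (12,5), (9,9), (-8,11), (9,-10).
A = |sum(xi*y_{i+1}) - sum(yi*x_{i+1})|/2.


sum(xi*y_{i+1}) = 13*5 + 12*9 + 9*11 - 8*(-10) + 9*2 = 370
sum(yi*x_{i+1}) = 2*12 + 5*9 + 9*(-8) + 11*9 - 10*13 = -34
Area = |370 + 34|/2 = 404/2 = 202.0000

202.0000 sq units


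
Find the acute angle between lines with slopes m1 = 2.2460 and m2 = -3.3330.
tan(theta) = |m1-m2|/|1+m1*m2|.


m1-m2 = 5.579
1+m1*m2 = -6.485918
tan(theta) = |5.579/(-6.485918)| = 0.860171
theta = arctan(|5.579/(-6.485918)|) = 40.7012 degrees (acute angle)

40.7012 degrees


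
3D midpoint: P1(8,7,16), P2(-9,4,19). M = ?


Mx = (8- 9)/2 = -0.5000
My = (7+4)/2 = 5.5000
Mz = (16+19)/2 = 17.5000

M = (-0.5000, 5.5000, 17.5000)


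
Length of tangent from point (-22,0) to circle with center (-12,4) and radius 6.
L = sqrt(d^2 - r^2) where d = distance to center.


d = sqrt((-22+ 12)^2 + (0-4)^2) = sqrt(100+16) = 10.7703
L = sqrt(116.0000 - 36) = sqrt(80.0000) = 8.9443

8.9443


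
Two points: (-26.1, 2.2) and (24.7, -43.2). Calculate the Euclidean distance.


dx = 24.7 + 26.1 = 50.8
dy = -43.2 - 2.2 = -45.4
d = sqrt(2580.64 + 2061.16) = sqrt(4641.8) = 68.1308

68.1308


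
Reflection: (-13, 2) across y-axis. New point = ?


Reflection rule for y-axis: (-x, y)
(-13, 2) -> (13, 2)

(13, 2)


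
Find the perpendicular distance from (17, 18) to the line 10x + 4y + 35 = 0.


|10*17 + 4*18 + 35| = |277| = 277
sqrt(100 + 16) = sqrt(116) = 10.7703
d = 277/sqrt(116) = 25.7188

25.7188


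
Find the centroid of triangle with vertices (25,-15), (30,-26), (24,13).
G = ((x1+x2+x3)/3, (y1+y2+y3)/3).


Gx = (25+30+24)/3 = 79/3 = 26.3333
Gy = (-15- 26+13)/3 = -28/3 = -9.3333

G = (26.3333, -9.3333)


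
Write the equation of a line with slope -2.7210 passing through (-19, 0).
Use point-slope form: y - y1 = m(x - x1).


y - 0 = -2.7210(x + 19)
y = -2.7210x + 0 + 2.7210*(-19)
y = -2.7210x - 51.6990

y = -2.7210x - 51.6990


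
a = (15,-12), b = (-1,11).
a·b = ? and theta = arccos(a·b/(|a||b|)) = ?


a·b = 15*(-1) - 12*11 = -15 - 132 = -147
|a| = sqrt(225+144) = 19.2094
|b| = sqrt(1+121) = 11.0454
cos(theta) = -147/(sqrt(369)*sqrt(122)) = -147/sqrt(45018) = -0.692826
theta = arccos(-147/sqrt(45018)) = 133.8542 degrees

a·b = -147, theta = 133.8542 deg


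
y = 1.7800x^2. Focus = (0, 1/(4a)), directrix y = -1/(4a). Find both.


a = 1.7800
1/(4a) = 0.1404
Focus = (0, 0.1404)
Directrix: y = -0.1404

Focus = (0, 0.1404), Directrix: y = -0.1404


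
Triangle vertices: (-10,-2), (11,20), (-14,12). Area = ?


-10*(20-12) = -80
11*(12+ 2) = 154
-14*(-2-20) = 308
sum = 382
Area = |382|/2 = 191.0000

191.0000 sq units


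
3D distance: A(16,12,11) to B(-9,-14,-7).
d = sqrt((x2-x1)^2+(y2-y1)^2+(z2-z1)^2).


dx=-25, dy=-26, dz=-18
d = sqrt(625+676+324) = sqrt(1625) = 40.3113

40.3113


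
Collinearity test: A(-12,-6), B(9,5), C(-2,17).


-12*(5-17) + 9*(17+ 6) - 2*(-6-5)
= 144 + 207 + 22 = 373

No, not collinear (determinant = 373)


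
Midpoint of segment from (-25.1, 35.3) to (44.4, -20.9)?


Mx = (-25.1 + 44.4)/2 = 19.3/2 = 9.6500
My = (35.3 - 20.9)/2 = 14.4/2 = 7.2000

(9.6500, 7.2000)


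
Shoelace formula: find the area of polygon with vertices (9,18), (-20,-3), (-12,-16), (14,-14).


sum(xi*y_{i+1}) = 9*(-3) - 20*(-16) - 12*(-14) + 14*18 = 713
sum(yi*x_{i+1}) = 18*(-20) - 3*(-12) - 16*14 - 14*9 = -674
Area = |713 + 674|/2 = 1387/2 = 693.5000

693.5000 sq units


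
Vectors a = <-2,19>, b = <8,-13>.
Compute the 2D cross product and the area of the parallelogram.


cross = -2*(-13) - 19*8 = 26 - 152 = -126
Parallelogram area = |-126| = 126

cross = -126, parallelogram area = 126


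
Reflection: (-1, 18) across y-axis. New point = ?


Reflection rule for y-axis: (-x, y)
(-1, 18) -> (1, 18)

(1, 18)


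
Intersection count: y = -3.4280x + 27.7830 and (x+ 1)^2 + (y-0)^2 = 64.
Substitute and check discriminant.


Substitute y = -3.4280x + 27.7830: (x+ 1)^2 + (-3.4280x+27.7830-0)^2 = 64
Expand to Ax^2 + Bx + C = 0, where b-k = 27.783
A = 1+m^2 = 12.751184
B = 2(m(b-k) - h) = 2(-3.4280*27.783 + 1) = -188.480248
C = h^2 + (b-k)^2 - r^2 = 1 + 771.895089 - 64 = 708.895089
disc = B^2-4AC = 35524.8039 - 36157.0069 = -632.2030
disc < 0

0 intersection points


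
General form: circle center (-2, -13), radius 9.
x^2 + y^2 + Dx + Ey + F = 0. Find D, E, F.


(x+ 2)^2 + (y+ 13)^2 = 9^2
D = -2h = 4, E = -2k = 26
F = h^2+k^2-r^2 = 4+169-81 = 92

D = 4, E = 26, F = 92


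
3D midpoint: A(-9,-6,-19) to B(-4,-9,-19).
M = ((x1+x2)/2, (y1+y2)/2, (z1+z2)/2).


Mx = (-9- 4)/2 = -6.5000
My = (-6- 9)/2 = -7.5000
Mz = (-19- 19)/2 = -19.0000

M = (-6.5000, -7.5000, -19.0000)


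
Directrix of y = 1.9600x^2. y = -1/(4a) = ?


a = 1.9600
1/(4a) = 0.1276
directrix: y = -0.1276 = -0.1276

y = -0.1276


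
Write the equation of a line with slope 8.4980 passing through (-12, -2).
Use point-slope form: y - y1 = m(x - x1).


y + 2 = 8.4980(x + 12)
y = 8.4980x - 2 - 8.4980*(-12)
y = 8.4980x + 99.9760

y = 8.4980x + 99.9760


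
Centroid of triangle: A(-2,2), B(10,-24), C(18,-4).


Gx = (-2+10+18)/3 = 26/3 = 8.6667
Gy = (2- 24- 4)/3 = -26/3 = -8.6667

G = (8.6667, -8.6667)


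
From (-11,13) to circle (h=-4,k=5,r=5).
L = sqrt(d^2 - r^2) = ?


d = sqrt((-11+ 4)^2 + (13-5)^2) = sqrt(49+64) = 10.6301
L = sqrt(113.0000 - 25) = sqrt(88.0000) = 9.3808

9.3808


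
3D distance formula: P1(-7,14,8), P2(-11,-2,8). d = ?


dx=-4, dy=-16, dz=0
d = sqrt(16+256+0) = sqrt(272) = 16.4924

16.4924


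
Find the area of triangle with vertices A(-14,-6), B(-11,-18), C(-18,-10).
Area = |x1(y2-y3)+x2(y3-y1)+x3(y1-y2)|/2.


-14*(-18+ 10) = 112
-11*(-10+ 6) = 44
-18*(-6+ 18) = -216
sum = -60
Area = |-60|/2 = 30.0000

30.0000 sq units


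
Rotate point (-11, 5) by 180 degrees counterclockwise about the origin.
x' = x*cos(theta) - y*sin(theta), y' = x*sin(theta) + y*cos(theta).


cos(180) = -1, sin(180) = 0
x' = -11*(-1) - 5*0 = 11
y' = -11*0 + 5*(-1) = -5

(11, -5)


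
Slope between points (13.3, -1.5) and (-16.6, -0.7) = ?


dy = -0.7 + 1.5 = 0.8
dx = -16.6 - 13.3 = -29.9
m = 0.8/(-29.9) = -0.0268

m = -0.0268


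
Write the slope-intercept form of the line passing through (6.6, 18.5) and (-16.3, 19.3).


m = (0.8)/(-22.9) = -0.0349
b = y1 - m*x1 = 18.5 - (0.8*6.6)/(-22.9) = 18.5 + 0.2306 = 18.7306

y = -0.0349x + 18.7306


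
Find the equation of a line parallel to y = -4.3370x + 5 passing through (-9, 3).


Parallel lines have equal slopes.
m2 = -4.3370
b2 = 3 + 4.3370*(-9) = -36.0330

y = -4.3370x - 36.0330


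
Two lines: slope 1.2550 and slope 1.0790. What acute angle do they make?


m1-m2 = 0.176
1+m1*m2 = 2.354145
tan(theta) = |0.176/2.354145| = 0.074762
theta = arctan(|0.176/2.354145|) = 4.2756 degrees (acute angle)

4.2756 degrees


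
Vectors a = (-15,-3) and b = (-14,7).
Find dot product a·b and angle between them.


a·b = -15*(-14) - 3*7 = 210 - 21 = 189
|a| = sqrt(225+9) = 15.2971
|b| = sqrt(196+49) = 15.6525
cos(theta) = 189/(sqrt(234)*sqrt(245)) = 189/sqrt(57330) = 0.789352
theta = arccos(189/sqrt(57330)) = 37.8750 degrees

a·b = 189, theta = 37.8750 deg


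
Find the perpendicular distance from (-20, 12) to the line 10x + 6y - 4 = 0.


|10*(-20) + 6*12 - 4| = |-132| = 132
sqrt(100 + 36) = sqrt(136) = 11.6619
d = 132/sqrt(136) = 11.3189

11.3189


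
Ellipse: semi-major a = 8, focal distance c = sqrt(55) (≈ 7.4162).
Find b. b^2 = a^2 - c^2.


b^2 = 8^2 - (sqrt(55))^2 = 64 - 55 = 9
b = sqrt(9) = 3

b = 3


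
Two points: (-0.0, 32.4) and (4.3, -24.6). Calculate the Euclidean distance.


dx = 4.3 + 0.0 = 4.3
dy = -24.6 - 32.4 = -57.0
d = sqrt(18.49 + 3249.0) = sqrt(3267.49) = 57.1620

57.1620


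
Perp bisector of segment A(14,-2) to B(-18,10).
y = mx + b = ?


Midpoint = (-2, 4)
Slope of AB = dy/dx = 12/(-32) = -0.3750
Perp slope = -dx/dy = 32/12 = 2.6667
b = My - (perp slope)*Mx = 4 + (-32*(-2))/12 = 4 + 5.3333 = 9.3333

y = 2.6667x + 9.3333


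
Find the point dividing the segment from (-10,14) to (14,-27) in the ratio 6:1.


Px = (6*14 + 1*(-10))/7 = 74/7 = 10.5714
Py = (6*(-27) + 1*14)/7 = -148/7 = -21.1429

P = (10.5714, -21.1429)


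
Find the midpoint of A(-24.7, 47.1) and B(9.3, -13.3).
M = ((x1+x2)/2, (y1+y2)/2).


Mx = (-24.7 + 9.3)/2 = -15.4/2 = -7.7000
My = (47.1 - 13.3)/2 = 33.8/2 = 16.9000

(-7.7000, 16.9000)


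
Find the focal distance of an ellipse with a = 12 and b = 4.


c^2 = 12^2 - 4^2 = 144 - 16 = 128
c = sqrt(128) = 11.3137

c = 11.3137


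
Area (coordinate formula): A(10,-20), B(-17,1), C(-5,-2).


10*(1+ 2) = 30
-17*(-2+ 20) = -306
-5*(-20-1) = 105
sum = -171
Area = |-171|/2 = 85.5000

85.5000 sq units


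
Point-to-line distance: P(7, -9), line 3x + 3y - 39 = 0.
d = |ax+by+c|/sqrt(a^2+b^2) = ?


|3*7 + 3*(-9) - 39| = |-45| = 45
sqrt(9 + 9) = sqrt(18) = 4.2426
d = 45/sqrt(18) = 10.6066

10.6066


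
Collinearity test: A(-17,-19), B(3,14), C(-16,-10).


-17*(14+ 10) + 3*(-10+ 19) - 16*(-19-14)
= -408 + 27 + 528 = 147

No, not collinear (determinant = 147)


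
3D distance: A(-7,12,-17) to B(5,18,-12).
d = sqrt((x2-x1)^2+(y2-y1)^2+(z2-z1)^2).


dx=12, dy=6, dz=5
d = sqrt(144+36+25) = sqrt(205) = 14.3178

14.3178


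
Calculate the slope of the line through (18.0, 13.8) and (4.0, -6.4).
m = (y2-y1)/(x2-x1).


dy = -6.4 - 13.8 = -20.2
dx = 4.0 - 18.0 = -14.0
m = -20.2/(-14.0) = 1.4429

m = 1.4429


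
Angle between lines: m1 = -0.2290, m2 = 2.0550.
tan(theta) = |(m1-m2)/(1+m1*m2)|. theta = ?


m1-m2 = -2.284
1+m1*m2 = 0.529405
tan(theta) = |-2.284/0.529405| = 4.314277
theta = arctan(|-2.284/0.529405|) = 76.9499 degrees (acute angle)

76.9499 degrees


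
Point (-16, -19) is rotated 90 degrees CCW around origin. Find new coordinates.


cos(90) = 0, sin(90) = 1
x' = -16*0 + 19*1 = 19
y' = -16*1 - 19*0 = -16

(19, -16)


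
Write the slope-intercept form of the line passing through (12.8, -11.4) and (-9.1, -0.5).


m = (10.9)/(-21.9) = -0.4977
b = y1 - m*x1 = -11.4 - (10.9*12.8)/(-21.9) = -11.4 + 6.3708 = -5.0292

y = -0.4977x - 5.0292


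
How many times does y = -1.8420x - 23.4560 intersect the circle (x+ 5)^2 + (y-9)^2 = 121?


Substitute y = -1.8420x - 23.4560: (x+ 5)^2 + (-1.8420x- 23.4560-9)^2 = 121
Expand to Ax^2 + Bx + C = 0, where b-k = -32.456
A = 1+m^2 = 4.392964
B = 2(m(b-k) - h) = 2(-1.8420*(-32.456) + 5) = 129.567904
C = h^2 + (b-k)^2 - r^2 = 25 + 1053.391936 - 121 = 957.391936
disc = B^2-4AC = 16787.8417 - 16823.1532 = -35.3115
disc < 0

0 intersection points


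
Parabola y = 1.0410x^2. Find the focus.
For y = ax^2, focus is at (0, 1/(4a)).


a = 1.0410
4a = 4.1640
focus = (0, 1/4.1640) = (0, 0.2402)

Focus = (0, 0.2402)


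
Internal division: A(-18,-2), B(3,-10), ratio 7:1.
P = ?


Px = (7*3 + 1*(-18))/8 = 3/8 = 0.3750
Py = (7*(-10) + 1*(-2))/8 = -72/8 = -9.0000

P = (0.3750, -9.0000)


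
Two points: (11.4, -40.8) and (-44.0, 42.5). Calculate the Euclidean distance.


dx = -44.0 - 11.4 = -55.4
dy = 42.5 + 40.8 = 83.3
d = sqrt(3069.16 + 6938.89) = sqrt(10008.05) = 100.0402

100.0402


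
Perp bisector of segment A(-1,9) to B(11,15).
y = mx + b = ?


Midpoint = (5, 12)
Slope of AB = dy/dx = 6/12 = 0.5000
Perp slope = -dx/dy = -12/6 = -2.0000
b = My - (perp slope)*Mx = 12 + (12*5)/6 = 12 + 10.0000 = 22.0000

y = -2.0000x + 22.0000


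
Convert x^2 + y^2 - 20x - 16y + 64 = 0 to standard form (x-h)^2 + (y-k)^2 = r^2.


h = -D/2 = 20/2 = 10
k = -E/2 = 16/2 = 8
r^2 = h^2 + k^2 - F = 100 + 64 - 64 = 100
r = 10

Center (10, 8), radius = 10


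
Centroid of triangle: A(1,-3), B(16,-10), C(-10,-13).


Gx = (1+16- 10)/3 = 7/3 = 2.3333
Gy = (-3- 10- 13)/3 = -26/3 = -8.6667

G = (2.3333, -8.6667)


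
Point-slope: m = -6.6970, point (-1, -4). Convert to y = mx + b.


y + 4 = -6.6970(x + 1)
y = -6.6970x - 4 + 6.6970*(-1)
y = -6.6970x - 10.6970

y = -6.6970x - 10.6970


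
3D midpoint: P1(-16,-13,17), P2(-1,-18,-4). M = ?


Mx = (-16- 1)/2 = -8.5000
My = (-13- 18)/2 = -15.5000
Mz = (17- 4)/2 = 6.5000

M = (-8.5000, -15.5000, 6.5000)


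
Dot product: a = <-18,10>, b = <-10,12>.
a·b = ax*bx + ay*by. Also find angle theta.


a·b = -18*(-10) + 10*12 = 180 + 120 = 300
|a| = sqrt(324+100) = 20.5913
|b| = sqrt(100+144) = 15.6205
cos(theta) = 300/(sqrt(424)*sqrt(244)) = 300/sqrt(103456) = 0.932703
theta = arccos(300/sqrt(103456)) = 21.1398 degrees

a·b = 300, theta = 21.1398 deg


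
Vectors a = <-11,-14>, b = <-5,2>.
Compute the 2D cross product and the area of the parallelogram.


cross = -11*2 + 14*(-5) = -22 - 70 = -92
Parallelogram area = |-92| = 92

cross = -92, parallelogram area = 92


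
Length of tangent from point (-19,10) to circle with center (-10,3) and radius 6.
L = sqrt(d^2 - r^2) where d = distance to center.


d = sqrt((-19+ 10)^2 + (10-3)^2) = sqrt(81+49) = 11.4018
L = sqrt(130.0000 - 36) = sqrt(94.0000) = 9.6954

9.6954


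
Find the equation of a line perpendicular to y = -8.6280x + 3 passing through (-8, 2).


Perpendicular slope = -1/m1 = -1/(-8.6280) = 0.1159
b2 = y0 - m2*x0 = 2 - 8/(-8.6280) = 2 + 0.9272 = 2.9272

y = 0.1159x + 2.9272


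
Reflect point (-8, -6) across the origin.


Reflection rule for origin: (-x, -y)
(-8, -6) -> (8, 6)

(8, 6)


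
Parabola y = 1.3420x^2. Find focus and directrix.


a = 1.3420
1/(4a) = 0.1863
Focus = (0, 0.1863)
Directrix: y = -0.1863

Focus = (0, 0.1863), Directrix: y = -0.1863


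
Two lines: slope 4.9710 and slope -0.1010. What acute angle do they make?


m1-m2 = 5.072
1+m1*m2 = 0.497929
tan(theta) = |5.072/0.497929| = 10.186191
theta = arctan(|5.072/0.497929|) = 84.3931 degrees (acute angle)

84.3931 degrees


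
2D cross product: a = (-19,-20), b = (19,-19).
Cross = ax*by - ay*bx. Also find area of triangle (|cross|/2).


cross = -19*(-19) + 20*19 = 361 + 380 = 741
Triangle area = |741|/2 = 741/2 = 370.5000

cross = 741, triangle area = 370.5000


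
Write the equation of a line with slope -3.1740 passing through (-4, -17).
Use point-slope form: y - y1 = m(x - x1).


y + 17 = -3.1740(x + 4)
y = -3.1740x - 17 + 3.1740*(-4)
y = -3.1740x - 29.6960

y = -3.1740x - 29.6960


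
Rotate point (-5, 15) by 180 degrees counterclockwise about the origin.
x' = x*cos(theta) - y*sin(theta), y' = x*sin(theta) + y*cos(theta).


cos(180) = -1, sin(180) = 0
x' = -5*(-1) - 15*0 = 5
y' = -5*0 + 15*(-1) = -15

(5, -15)


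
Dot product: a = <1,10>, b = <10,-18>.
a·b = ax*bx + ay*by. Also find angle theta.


a·b = 1*10 + 10*(-18) = 10 - 180 = -170
|a| = sqrt(1+100) = 10.0499
|b| = sqrt(100+324) = 20.5913
cos(theta) = -170/(sqrt(101)*sqrt(424)) = -170/sqrt(42824) = -0.821496
theta = arccos(-170/sqrt(42824)) = 145.2348 degrees

a·b = -170, theta = 145.2348 deg


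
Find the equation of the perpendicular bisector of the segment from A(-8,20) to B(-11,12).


Midpoint = (-9.5, 16)
Slope of AB = dy/dx = -8/(-3) = 2.6667
Perp slope = -dx/dy = -3/8 = -0.3750
b = My - (perp slope)*Mx = 16 + (-3*(-9.5))/(-8) = 16 - 3.5625 = 12.4375

y = -0.3750x + 12.4375


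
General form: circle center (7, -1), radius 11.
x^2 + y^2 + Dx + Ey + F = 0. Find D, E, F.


(x-7)^2 + (y+ 1)^2 = 11^2
D = -2h = -14, E = -2k = 2
F = h^2+k^2-r^2 = 49+1-121 = -71

D = -14, E = 2, F = -71


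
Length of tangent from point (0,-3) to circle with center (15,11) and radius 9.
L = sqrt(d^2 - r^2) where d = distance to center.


d = sqrt((0-15)^2 + (-3-11)^2) = sqrt(225+196) = 20.5183
L = sqrt(421.0000 - 81) = sqrt(340.0000) = 18.4391

18.4391


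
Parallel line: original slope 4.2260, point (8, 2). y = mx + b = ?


Parallel lines have equal slopes.
m2 = 4.2260
b2 = 2 - 4.2260*8 = -31.8080

y = 4.2260x - 31.8080


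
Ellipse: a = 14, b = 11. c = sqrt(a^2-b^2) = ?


c^2 = 14^2 - 11^2 = 196 - 121 = 75
c = sqrt(75) = 8.6603

c = 8.6603


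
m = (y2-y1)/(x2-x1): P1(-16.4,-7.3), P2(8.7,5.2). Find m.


dy = 5.2 + 7.3 = 12.5
dx = 8.7 + 16.4 = 25.1
m = 12.5/25.1 = 0.4980

m = 0.4980


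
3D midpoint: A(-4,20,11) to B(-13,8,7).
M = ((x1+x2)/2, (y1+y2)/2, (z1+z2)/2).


Mx = (-4- 13)/2 = -8.5000
My = (20+8)/2 = 14.0000
Mz = (11+7)/2 = 9.0000

M = (-8.5000, 14.0000, 9.0000)


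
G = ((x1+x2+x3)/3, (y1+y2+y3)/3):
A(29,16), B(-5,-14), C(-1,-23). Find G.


Gx = (29- 5- 1)/3 = 23/3 = 7.6667
Gy = (16- 14- 23)/3 = -21/3 = -7.0000

G = (7.6667, -7.0000)


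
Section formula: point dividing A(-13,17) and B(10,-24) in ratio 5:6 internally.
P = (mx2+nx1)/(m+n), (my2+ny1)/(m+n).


Px = (5*10 + 6*(-13))/11 = -28/11 = -2.5455
Py = (5*(-24) + 6*17)/11 = -18/11 = -1.6364

P = (-2.5455, -1.6364)


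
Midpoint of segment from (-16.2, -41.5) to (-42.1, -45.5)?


Mx = (-16.2 - 42.1)/2 = -58.3/2 = -29.1500
My = (-41.5 - 45.5)/2 = -87.0/2 = -43.5000

(-29.1500, -43.5000)


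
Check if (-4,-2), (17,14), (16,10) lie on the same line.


-4*(14-10) + 17*(10+ 2) + 16*(-2-14)
= -16 + 204 - 256 = -68

No, not collinear (determinant = -68)


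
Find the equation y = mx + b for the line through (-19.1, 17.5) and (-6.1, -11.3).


m = (-28.8)/(13) = -2.2154
b = y1 - m*x1 = 17.5 - (-28.8*(-19.1))/(13) = 17.5 - 42.3138 = -24.8138

y = -2.2154x - 24.8138


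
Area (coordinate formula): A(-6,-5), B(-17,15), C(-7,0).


-6*(15-0) = -90
-17*(0+ 5) = -85
-7*(-5-15) = 140
sum = -35
Area = |-35|/2 = 17.5000

17.5000 sq units


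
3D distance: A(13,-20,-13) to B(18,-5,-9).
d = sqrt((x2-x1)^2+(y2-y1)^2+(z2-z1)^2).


dx=5, dy=15, dz=4
d = sqrt(25+225+16) = sqrt(266) = 16.3095

16.3095


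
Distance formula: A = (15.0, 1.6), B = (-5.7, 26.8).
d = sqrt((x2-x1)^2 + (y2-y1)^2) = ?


dx = -5.7 - 15.0 = -20.7
dy = 26.8 - 1.6 = 25.2
d = sqrt(428.49 + 635.04) = sqrt(1063.53) = 32.6118

32.6118


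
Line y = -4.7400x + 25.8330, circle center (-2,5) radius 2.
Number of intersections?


Substitute y = -4.7400x + 25.8330: (x+ 2)^2 + (-4.7400x+25.8330-5)^2 = 4
Expand to Ax^2 + Bx + C = 0, where b-k = 20.833
A = 1+m^2 = 23.4676
B = 2(m(b-k) - h) = 2(-4.7400*20.833 + 2) = -193.49684
C = h^2 + (b-k)^2 - r^2 = 4 + 434.013889 - 4 = 434.013889
disc = B^2-4AC = 37441.0271 - 40741.0574 = -3300.0303
disc < 0

0 intersection points


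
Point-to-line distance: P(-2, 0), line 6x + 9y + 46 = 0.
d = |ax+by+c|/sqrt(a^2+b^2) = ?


|6*(-2) + 9*0 + 46| = |34| = 34
sqrt(36 + 81) = sqrt(117) = 10.8167
d = 34/sqrt(117) = 3.1433

3.1433


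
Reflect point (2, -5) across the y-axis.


Reflection rule for y-axis: (-x, y)
(2, -5) -> (-2, -5)

(-2, -5)


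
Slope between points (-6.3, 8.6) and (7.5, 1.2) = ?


dy = 1.2 - 8.6 = -7.4
dx = 7.5 + 6.3 = 13.8
m = -7.4/13.8 = -0.5362

m = -0.5362


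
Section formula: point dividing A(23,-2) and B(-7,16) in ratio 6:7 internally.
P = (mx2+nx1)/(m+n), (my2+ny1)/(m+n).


Px = (6*(-7) + 7*23)/13 = 119/13 = 9.1538
Py = (6*16 + 7*(-2))/13 = 82/13 = 6.3077

P = (9.1538, 6.3077)


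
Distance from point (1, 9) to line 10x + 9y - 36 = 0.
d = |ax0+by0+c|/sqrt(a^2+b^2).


|10*1 + 9*9 - 36| = |55| = 55
sqrt(100 + 81) = sqrt(181) = 13.4536
d = 55/sqrt(181) = 4.0881

4.0881


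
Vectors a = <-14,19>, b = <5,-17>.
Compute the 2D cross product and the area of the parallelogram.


cross = -14*(-17) - 19*5 = 238 - 95 = 143
Parallelogram area = |143| = 143

cross = 143, parallelogram area = 143


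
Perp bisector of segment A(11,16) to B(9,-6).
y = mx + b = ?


Midpoint = (10, 5)
Slope of AB = dy/dx = -22/(-2) = 11.0000
Perp slope = -dx/dy = -2/22 = -0.0909
b = My - (perp slope)*Mx = 5 + (-2*10)/(-22) = 5 + 0.9091 = 5.9091

y = -0.0909x + 5.9091


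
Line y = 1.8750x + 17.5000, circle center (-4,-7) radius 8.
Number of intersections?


Substitute y = 1.8750x + 17.5000: (x+ 4)^2 + (1.8750x+17.5000+ 7)^2 = 64
Expand to Ax^2 + Bx + C = 0, where b-k = 24.5
A = 1+m^2 = 4.515625
B = 2(m(b-k) - h) = 2(1.8750*24.5 + 4) = 99.875
C = h^2 + (b-k)^2 - r^2 = 16 + 600.25 - 64 = 552.25
disc = B^2-4AC = 9975.0156 - 9975.0156 = 0
disc = 0

1 intersection point (tangent)


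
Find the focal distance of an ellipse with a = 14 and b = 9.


c^2 = 14^2 - 9^2 = 196 - 81 = 115
c = sqrt(115) = 10.7238

c = 10.7238


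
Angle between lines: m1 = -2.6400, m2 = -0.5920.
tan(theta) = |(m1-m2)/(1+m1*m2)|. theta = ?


m1-m2 = -2.048
1+m1*m2 = 2.56288
tan(theta) = |-2.048/2.56288| = 0.799101
theta = arctan(|-2.048/2.56288|) = 38.6284 degrees (acute angle)

38.6284 degrees


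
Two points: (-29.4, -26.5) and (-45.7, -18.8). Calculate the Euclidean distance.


dx = -45.7 + 29.4 = -16.3
dy = -18.8 + 26.5 = 7.7
d = sqrt(265.69 + 59.29) = sqrt(324.98) = 18.0272

18.0272


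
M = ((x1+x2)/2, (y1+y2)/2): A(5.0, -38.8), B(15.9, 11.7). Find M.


Mx = (5.0 + 15.9)/2 = 20.9/2 = 10.4500
My = (-38.8 + 11.7)/2 = -27.1/2 = -13.5500

(10.4500, -13.5500)


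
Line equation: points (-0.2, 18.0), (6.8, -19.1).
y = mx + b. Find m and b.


m = (-37.1)/(7.0) = -5.3000
b = y1 - m*x1 = 18.0 - (-37.1*(-0.2))/(7.0) = 18.0 - 1.0600 = 16.9400

y = -5.3000x + 16.9400


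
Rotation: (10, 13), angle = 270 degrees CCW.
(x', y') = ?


cos(270) = 0, sin(270) = -1
x' = 10*0 - 13*(-1) = 13
y' = 10*(-1) + 13*0 = -10

(13, -10)


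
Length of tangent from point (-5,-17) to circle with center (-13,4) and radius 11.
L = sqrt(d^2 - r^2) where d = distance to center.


d = sqrt((-5+ 13)^2 + (-17-4)^2) = sqrt(64+441) = 22.4722
L = sqrt(505.0000 - 121) = sqrt(384.0000) = 19.5959

19.5959


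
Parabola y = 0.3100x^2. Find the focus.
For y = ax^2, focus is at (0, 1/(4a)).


a = 0.3100
4a = 1.2400
focus = (0, 1/1.2400) = (0, 0.8065)

Focus = (0, 0.8065)


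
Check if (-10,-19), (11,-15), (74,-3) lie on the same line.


-10*(-15+ 3) + 11*(-3+ 19) + 74*(-19+ 15)
= 120 + 176 - 296 = 0

Yes, collinear (determinant = 0)


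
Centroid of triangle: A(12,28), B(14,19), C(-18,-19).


Gx = (12+14- 18)/3 = 8/3 = 2.6667
Gy = (28+19- 19)/3 = 28/3 = 9.3333

G = (2.6667, 9.3333)


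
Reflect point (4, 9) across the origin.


Reflection rule for origin: (-x, -y)
(4, 9) -> (-4, -9)

(-4, -9)


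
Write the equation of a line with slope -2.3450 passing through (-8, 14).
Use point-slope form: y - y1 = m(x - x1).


y - 14 = -2.3450(x + 8)
y = -2.3450x + 14 + 2.3450*(-8)
y = -2.3450x - 4.7600

y = -2.3450x - 4.7600


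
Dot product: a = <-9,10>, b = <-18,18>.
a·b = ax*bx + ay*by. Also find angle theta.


a·b = -9*(-18) + 10*18 = 162 + 180 = 342
|a| = sqrt(81+100) = 13.4536
|b| = sqrt(324+324) = 25.4558
cos(theta) = 342/(sqrt(181)*sqrt(648)) = 342/sqrt(117288) = 0.998618
theta = arccos(342/sqrt(117288)) = 3.0128 degrees

a·b = 342, theta = 3.0128 deg


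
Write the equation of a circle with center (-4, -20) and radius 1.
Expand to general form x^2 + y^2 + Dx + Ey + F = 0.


(x+ 4)^2 + (y+ 20)^2 = 1^2
D = -2h = 8, E = -2k = 40
F = h^2+k^2-r^2 = 16+400-1 = 415

x^2 + y^2 + 8x + 40y + 415 = 0


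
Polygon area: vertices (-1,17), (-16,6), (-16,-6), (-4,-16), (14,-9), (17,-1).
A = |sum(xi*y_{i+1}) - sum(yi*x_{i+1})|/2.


sum(xi*y_{i+1}) = -1*6 - 16*(-6) - 16*(-16) - 4*(-9) + 14*(-1) + 17*17 = 657
sum(yi*x_{i+1}) = 17*(-16) + 6*(-16) - 6*(-4) - 16*14 - 9*17 - 1*(-1) = -720
Area = |657 + 720|/2 = 1377/2 = 688.5000

688.5000 sq units


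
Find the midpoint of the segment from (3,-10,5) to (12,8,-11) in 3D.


Mx = (3+12)/2 = 7.5000
My = (-10+8)/2 = -1.0000
Mz = (5- 11)/2 = -3.0000

M = (7.5000, -1.0000, -3.0000)


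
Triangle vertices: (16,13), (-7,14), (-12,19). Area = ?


16*(14-19) = -80
-7*(19-13) = -42
-12*(13-14) = 12
sum = -110
Area = |-110|/2 = 55.0000

55.0000 sq units


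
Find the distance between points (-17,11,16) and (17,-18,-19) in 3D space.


dx=34, dy=-29, dz=-35
d = sqrt(1156+841+1225) = sqrt(3222) = 56.7627

56.7627


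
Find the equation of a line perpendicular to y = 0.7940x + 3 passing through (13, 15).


Perpendicular slope = -1/m1 = -1/0.7940 = -1.2594
b2 = y0 - m2*x0 = 15 + 13/0.7940 = 15 + 16.3728 = 31.3728

y = -1.2594x + 31.3728


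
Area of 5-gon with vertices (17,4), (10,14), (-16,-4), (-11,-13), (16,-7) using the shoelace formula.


sum(xi*y_{i+1}) = 17*14 + 10*(-4) - 16*(-13) - 11*(-7) + 16*4 = 547
sum(yi*x_{i+1}) = 4*10 + 14*(-16) - 4*(-11) - 13*16 - 7*17 = -467
Area = |547 + 467|/2 = 1014/2 = 507.0000

507.0000 sq units


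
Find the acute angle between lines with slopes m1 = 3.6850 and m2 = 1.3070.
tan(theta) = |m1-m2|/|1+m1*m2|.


m1-m2 = 2.378
1+m1*m2 = 5.816295
tan(theta) = |2.378/5.816295| = 0.408851
theta = arctan(|2.378/5.816295|) = 22.2373 degrees (acute angle)

22.2373 degrees


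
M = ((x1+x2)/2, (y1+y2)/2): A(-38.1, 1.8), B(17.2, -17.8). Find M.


Mx = (-38.1 + 17.2)/2 = -20.9/2 = -10.4500
My = (1.8 - 17.8)/2 = -16.0/2 = -8.0000

(-10.4500, -8.0000)


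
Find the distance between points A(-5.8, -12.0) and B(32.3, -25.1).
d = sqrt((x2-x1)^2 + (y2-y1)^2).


dx = 32.3 + 5.8 = 38.1
dy = -25.1 + 12.0 = -13.1
d = sqrt(1451.61 + 171.61) = sqrt(1623.22) = 40.2892

40.2892


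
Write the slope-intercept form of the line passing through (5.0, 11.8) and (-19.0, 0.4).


m = (-11.4)/(-24.0) = 0.4750
b = y1 - m*x1 = 11.8 - (-11.4*5.0)/(-24.0) = 11.8 - 2.3750 = 9.4250

y = 0.4750x + 9.4250


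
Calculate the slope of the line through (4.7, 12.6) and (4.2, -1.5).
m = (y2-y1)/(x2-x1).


dy = -1.5 - 12.6 = -14.1
dx = 4.2 - 4.7 = -0.5
m = -14.1/(-0.5) = 28.2000

m = 28.2000


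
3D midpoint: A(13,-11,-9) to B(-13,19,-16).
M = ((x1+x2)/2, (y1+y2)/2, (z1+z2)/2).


Mx = (13- 13)/2 = 0
My = (-11+19)/2 = 4.0000
Mz = (-9- 16)/2 = -12.5000

M = (0, 4.0000, -12.5000)


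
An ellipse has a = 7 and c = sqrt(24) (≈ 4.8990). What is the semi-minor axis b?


b^2 = 7^2 - (sqrt(24))^2 = 49 - 24 = 25
b = sqrt(25) = 5

b = 5


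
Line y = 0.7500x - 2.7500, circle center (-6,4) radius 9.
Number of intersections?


Substitute y = 0.7500x - 2.7500: (x+ 6)^2 + (0.7500x- 2.7500-4)^2 = 81
Expand to Ax^2 + Bx + C = 0, where b-k = -6.75
A = 1+m^2 = 1.5625
B = 2(m(b-k) - h) = 2(0.7500*(-6.75) + 6) = 1.875
C = h^2 + (b-k)^2 - r^2 = 36 + 45.5625 - 81 = 0.5625
disc = B^2-4AC = 3.5156 - 3.5156 = 0
disc = 0

1 intersection point (tangent)


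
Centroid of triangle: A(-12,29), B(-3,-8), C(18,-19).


Gx = (-12- 3+18)/3 = 3/3 = 1.0000
Gy = (29- 8- 19)/3 = 2/3 = 0.6667

G = (1.0000, 0.6667)


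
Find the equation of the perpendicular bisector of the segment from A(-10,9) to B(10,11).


Midpoint = (0, 10)
Slope of AB = dy/dx = 2/20 = 0.1000
Perp slope = -dx/dy = -20/2 = -10.0000
b = My - (perp slope)*Mx = 10 + (20*0)/2 = 10 + 0 = 10.0000

y = -10.0000x + 10.0000


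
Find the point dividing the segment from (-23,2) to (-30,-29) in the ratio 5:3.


Px = (5*(-30) + 3*(-23))/8 = -219/8 = -27.3750
Py = (5*(-29) + 3*2)/8 = -139/8 = -17.3750

P = (-27.3750, -17.3750)


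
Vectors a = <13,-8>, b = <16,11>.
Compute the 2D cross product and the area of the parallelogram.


cross = 13*11 + 8*16 = 143 + 128 = 271
Parallelogram area = |271| = 271

cross = 271, parallelogram area = 271


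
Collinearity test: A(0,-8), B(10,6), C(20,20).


0*(6-20) + 10*(20+ 8) + 20*(-8-6)
= 0 + 280 - 280 = 0

Yes, collinear (determinant = 0)


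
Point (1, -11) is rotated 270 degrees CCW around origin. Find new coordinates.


cos(270) = 0, sin(270) = -1
x' = 1*0 + 11*(-1) = -11
y' = 1*(-1) - 11*0 = -1

(-11, -1)


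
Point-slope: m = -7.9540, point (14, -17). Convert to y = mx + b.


y + 17 = -7.9540(x - 14)
y = -7.9540x - 17 + 7.9540*14
y = -7.9540x + 94.3560

y = -7.9540x + 94.3560


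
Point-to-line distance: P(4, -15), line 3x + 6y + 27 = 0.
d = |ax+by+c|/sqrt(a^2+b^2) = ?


|3*4 + 6*(-15) + 27| = |-51| = 51
sqrt(9 + 36) = sqrt(45) = 6.7082
d = 51/sqrt(45) = 7.6026

7.6026


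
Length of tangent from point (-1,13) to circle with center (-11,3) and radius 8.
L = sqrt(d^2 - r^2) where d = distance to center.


d = sqrt((-1+ 11)^2 + (13-3)^2) = sqrt(100+100) = 14.1421
L = sqrt(200.0000 - 64) = sqrt(136.0000) = 11.6619

11.6619


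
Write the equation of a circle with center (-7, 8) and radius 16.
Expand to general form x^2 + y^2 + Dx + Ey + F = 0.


(x+ 7)^2 + (y-8)^2 = 16^2
D = -2h = 14, E = -2k = -16
F = h^2+k^2-r^2 = 49+64-256 = -143

x^2 + y^2 + 14x - 16y - 143 = 0


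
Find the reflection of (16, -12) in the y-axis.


Reflection rule for y-axis: (-x, y)
(16, -12) -> (-16, -12)

(-16, -12)


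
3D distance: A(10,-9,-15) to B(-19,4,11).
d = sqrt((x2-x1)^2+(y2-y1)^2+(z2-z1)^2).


dx=-29, dy=13, dz=26
d = sqrt(841+169+676) = sqrt(1686) = 41.0609

41.0609


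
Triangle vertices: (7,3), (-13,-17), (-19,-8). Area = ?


7*(-17+ 8) = -63
-13*(-8-3) = 143
-19*(3+ 17) = -380
sum = -300
Area = |-300|/2 = 150.0000

150.0000 sq units


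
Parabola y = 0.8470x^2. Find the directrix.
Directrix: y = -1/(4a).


a = 0.8470
1/(4a) = 0.2952
directrix: y = -0.2952 = -0.2952

y = -0.2952


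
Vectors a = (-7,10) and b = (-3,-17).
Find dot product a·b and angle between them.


a·b = -7*(-3) + 10*(-17) = 21 - 170 = -149
|a| = sqrt(49+100) = 12.2066
|b| = sqrt(9+289) = 17.2627
cos(theta) = -149/(sqrt(149)*sqrt(298)) = -149/sqrt(44402) = -0.707107
theta = arccos(-149/sqrt(44402)) = 135.0000 degrees

a·b = -149, theta = 135.0000 deg


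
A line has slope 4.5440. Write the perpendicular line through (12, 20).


Perpendicular slope = -1/m1 = -1/4.5440 = -0.2201
b2 = y0 - m2*x0 = 20 + 12/4.5440 = 20 + 2.6408 = 22.6408

y = -0.2201x + 22.6408


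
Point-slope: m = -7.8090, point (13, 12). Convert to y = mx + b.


y - 12 = -7.8090(x - 13)
y = -7.8090x + 12 + 7.8090*13
y = -7.8090x + 113.5170

y = -7.8090x + 113.5170


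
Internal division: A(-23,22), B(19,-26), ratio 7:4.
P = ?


Px = (7*19 + 4*(-23))/11 = 41/11 = 3.7273
Py = (7*(-26) + 4*22)/11 = -94/11 = -8.5455

P = (3.7273, -8.5455)


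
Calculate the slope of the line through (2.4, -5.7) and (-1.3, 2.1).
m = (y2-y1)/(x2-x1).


dy = 2.1 + 5.7 = 7.8
dx = -1.3 - 2.4 = -3.7
m = 7.8/(-3.7) = -2.1081

m = -2.1081


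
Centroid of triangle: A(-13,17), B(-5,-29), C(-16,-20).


Gx = (-13- 5- 16)/3 = -34/3 = -11.3333
Gy = (17- 29- 20)/3 = -32/3 = -10.6667

G = (-11.3333, -10.6667)


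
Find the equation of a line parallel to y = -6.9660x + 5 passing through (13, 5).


Parallel lines have equal slopes.
m2 = -6.9660
b2 = 5 + 6.9660*13 = 95.5580

y = -6.9660x + 95.5580


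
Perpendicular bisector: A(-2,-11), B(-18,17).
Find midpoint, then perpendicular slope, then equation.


Midpoint = (-10, 3)
Slope of AB = dy/dx = 28/(-16) = -1.7500
Perp slope = -dx/dy = 16/28 = 0.5714
b = My - (perp slope)*Mx = 3 + (-16*(-10))/28 = 3 + 5.7143 = 8.7143

y = 0.5714x + 8.7143


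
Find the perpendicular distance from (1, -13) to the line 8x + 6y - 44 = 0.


|8*1 + 6*(-13) - 44| = |-114| = 114
sqrt(64 + 36) = sqrt(100) = 10.0000
d = 114/sqrt(100) = 11.4000

11.4000


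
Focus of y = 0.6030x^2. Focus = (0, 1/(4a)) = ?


a = 0.6030
4a = 2.4120
focus = (0, 1/2.4120) = (0, 0.4146)

Focus = (0, 0.4146)


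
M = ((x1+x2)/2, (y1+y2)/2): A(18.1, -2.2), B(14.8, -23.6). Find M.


Mx = (18.1 + 14.8)/2 = 32.9/2 = 16.4500
My = (-2.2 - 23.6)/2 = -25.8/2 = -12.9000

(16.4500, -12.9000)


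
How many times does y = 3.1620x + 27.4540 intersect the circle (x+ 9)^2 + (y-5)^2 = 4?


Substitute y = 3.1620x + 27.4540: (x+ 9)^2 + (3.1620x+27.4540-5)^2 = 4
Expand to Ax^2 + Bx + C = 0, where b-k = 22.454
A = 1+m^2 = 10.998244
B = 2(m(b-k) - h) = 2(3.1620*22.454 + 9) = 159.999096
C = h^2 + (b-k)^2 - r^2 = 81 + 504.182116 - 4 = 581.182116
disc = B^2-4AC = 25599.7107 - 25567.9309 = 31.7798
disc > 0

2 intersection points


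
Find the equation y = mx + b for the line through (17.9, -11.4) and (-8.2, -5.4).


m = (6.0)/(-26.1) = -0.2299
b = y1 - m*x1 = -11.4 - (6.0*17.9)/(-26.1) = -11.4 + 4.1149 = -7.2851

y = -0.2299x - 7.2851


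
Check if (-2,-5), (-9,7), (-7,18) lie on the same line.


-2*(7-18) - 9*(18+ 5) - 7*(-5-7)
= 22 - 207 + 84 = -101

No, not collinear (determinant = -101)


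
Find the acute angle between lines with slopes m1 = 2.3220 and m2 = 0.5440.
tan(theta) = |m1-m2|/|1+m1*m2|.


m1-m2 = 1.778
1+m1*m2 = 2.263168
tan(theta) = |1.778/2.263168| = 0.785624
theta = arctan(|1.778/2.263168|) = 38.1540 degrees (acute angle)

38.1540 degrees


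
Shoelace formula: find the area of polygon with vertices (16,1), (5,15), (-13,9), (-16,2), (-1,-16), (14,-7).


sum(xi*y_{i+1}) = 16*15 + 5*9 - 13*2 - 16*(-16) - 1*(-7) + 14*1 = 536
sum(yi*x_{i+1}) = 1*5 + 15*(-13) + 9*(-16) + 2*(-1) - 16*14 - 7*16 = -672
Area = |536 + 672|/2 = 1208/2 = 604.0000

604.0000 sq units


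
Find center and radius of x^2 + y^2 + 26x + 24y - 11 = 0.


h = -D/2 = -26/2 = -13
k = -E/2 = -24/2 = -12
r^2 = h^2 + k^2 - F = 169 + 144 + 11 = 324
r = 18

Center (-13, -12), radius = 18


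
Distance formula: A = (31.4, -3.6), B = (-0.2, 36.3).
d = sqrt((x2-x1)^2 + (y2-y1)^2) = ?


dx = -0.2 - 31.4 = -31.6
dy = 36.3 + 3.6 = 39.9
d = sqrt(998.56 + 1592.01) = sqrt(2590.57) = 50.8976

50.8976


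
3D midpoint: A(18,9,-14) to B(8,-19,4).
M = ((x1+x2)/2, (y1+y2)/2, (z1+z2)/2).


Mx = (18+8)/2 = 13.0000
My = (9- 19)/2 = -5.0000
Mz = (-14+4)/2 = -5.0000

M = (13.0000, -5.0000, -5.0000)
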